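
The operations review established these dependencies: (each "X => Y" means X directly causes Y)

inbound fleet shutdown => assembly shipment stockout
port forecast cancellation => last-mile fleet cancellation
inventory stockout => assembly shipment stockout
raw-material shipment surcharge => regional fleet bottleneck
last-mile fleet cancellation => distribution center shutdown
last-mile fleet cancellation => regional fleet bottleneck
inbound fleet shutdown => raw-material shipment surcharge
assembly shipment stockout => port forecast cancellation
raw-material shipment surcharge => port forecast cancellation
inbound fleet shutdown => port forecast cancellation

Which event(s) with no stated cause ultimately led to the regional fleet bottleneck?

the inbound fleet shutdown, the inventory stockout

Tracing upstream from the regional fleet bottleneck: the regional fleet bottleneck ← the raw-material shipment surcharge ← the inbound fleet shutdown.
A separate upstream branch: the regional fleet bottleneck ← the last-mile fleet cancellation ← the port forecast cancellation ← the assembly shipment stockout ← the inventory stockout.
Each of those chain origins has no stated cause.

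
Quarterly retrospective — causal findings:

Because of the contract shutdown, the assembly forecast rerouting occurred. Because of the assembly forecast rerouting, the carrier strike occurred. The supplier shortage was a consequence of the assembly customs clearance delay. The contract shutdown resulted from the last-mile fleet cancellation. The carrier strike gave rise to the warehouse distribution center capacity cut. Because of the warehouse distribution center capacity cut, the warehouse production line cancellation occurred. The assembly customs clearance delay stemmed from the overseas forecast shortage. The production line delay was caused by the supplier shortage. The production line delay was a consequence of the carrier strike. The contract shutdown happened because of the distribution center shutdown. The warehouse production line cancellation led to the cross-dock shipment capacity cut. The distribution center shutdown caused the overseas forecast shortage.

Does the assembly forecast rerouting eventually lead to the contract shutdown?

No

The assembly forecast rerouting leads to the carrier strike, the warehouse distribution center capacity cut, the warehouse production line cancellation, the cross-dock shipment capacity cut, the production line delay; the contract shutdown is not among them.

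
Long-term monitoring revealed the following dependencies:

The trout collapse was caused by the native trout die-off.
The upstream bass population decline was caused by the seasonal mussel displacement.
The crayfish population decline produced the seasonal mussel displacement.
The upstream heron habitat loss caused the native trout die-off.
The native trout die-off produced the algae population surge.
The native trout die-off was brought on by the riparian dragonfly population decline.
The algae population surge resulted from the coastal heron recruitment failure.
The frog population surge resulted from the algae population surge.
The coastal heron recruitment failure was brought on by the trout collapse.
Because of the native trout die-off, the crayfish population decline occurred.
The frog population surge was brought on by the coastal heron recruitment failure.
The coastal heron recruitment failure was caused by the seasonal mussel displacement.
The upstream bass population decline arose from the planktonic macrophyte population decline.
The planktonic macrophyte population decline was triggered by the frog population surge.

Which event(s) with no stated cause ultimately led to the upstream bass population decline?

Tracing upstream from the upstream bass population decline: the upstream bass population decline ← the seasonal mussel displacement ← the crayfish population decline ← the native trout die-off ← the upstream heron habitat loss.
A separate upstream branch: the upstream bass population decline ← the seasonal mussel displacement ← the crayfish population decline ← the native trout die-off ← the riparian dragonfly population decline.
Each of those chain origins has no stated cause.

the riparian dragonfly population decline, the upstream heron habitat loss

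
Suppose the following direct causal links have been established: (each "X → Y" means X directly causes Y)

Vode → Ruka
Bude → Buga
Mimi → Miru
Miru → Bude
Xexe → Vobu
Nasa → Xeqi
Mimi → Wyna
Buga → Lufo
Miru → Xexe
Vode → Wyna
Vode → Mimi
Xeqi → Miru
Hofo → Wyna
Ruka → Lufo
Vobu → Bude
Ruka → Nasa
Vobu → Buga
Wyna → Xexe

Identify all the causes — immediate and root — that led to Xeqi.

Immediate cause of Xeqi: Nasa.
Further upstream: Vode, Ruka.

Nasa, Ruka, Vode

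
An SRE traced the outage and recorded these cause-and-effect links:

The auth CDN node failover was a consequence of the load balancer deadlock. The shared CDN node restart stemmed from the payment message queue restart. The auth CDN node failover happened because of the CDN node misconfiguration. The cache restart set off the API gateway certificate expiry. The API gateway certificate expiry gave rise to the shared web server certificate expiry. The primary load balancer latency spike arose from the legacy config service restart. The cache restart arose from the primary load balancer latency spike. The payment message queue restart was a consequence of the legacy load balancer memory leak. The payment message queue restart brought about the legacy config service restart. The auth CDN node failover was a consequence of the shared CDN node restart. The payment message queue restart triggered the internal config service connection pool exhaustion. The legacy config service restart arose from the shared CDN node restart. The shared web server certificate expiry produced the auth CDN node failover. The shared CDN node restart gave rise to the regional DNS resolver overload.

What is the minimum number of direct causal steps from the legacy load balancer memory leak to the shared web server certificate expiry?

Shortest chain: the legacy load balancer memory leak → the payment message queue restart → the legacy config service restart → the primary load balancer latency spike → the cache restart → the API gateway certificate expiry → the shared web server certificate expiry.

6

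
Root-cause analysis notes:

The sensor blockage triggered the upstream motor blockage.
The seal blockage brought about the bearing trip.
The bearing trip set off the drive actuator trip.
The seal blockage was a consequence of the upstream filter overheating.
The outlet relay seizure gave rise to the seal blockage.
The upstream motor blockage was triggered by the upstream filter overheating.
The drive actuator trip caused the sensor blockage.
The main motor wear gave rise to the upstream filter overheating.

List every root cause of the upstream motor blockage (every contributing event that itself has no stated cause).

Tracing upstream from the upstream motor blockage: the upstream motor blockage ← the upstream filter overheating ← the main motor wear.
A separate upstream branch: the upstream motor blockage ← the sensor blockage ← the drive actuator trip ← the bearing trip ← the seal blockage ← the outlet relay seizure.
Each of those chain origins has no stated cause.

the main motor wear, the outlet relay seizure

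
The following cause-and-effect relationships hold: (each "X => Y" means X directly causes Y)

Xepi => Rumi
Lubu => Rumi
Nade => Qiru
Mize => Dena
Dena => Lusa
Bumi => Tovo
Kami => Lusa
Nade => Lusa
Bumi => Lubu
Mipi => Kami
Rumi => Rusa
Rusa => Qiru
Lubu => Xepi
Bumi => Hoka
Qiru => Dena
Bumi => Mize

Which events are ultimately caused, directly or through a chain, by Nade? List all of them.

Direct effects: Qiru, Lusa.
2 steps out: Dena.
Not reachable from it: Bumi, Hoka, Lubu, Tovo, Xepi, Rumi, Mipi, Rusa, Mize, Kami.

Dena, Lusa, Qiru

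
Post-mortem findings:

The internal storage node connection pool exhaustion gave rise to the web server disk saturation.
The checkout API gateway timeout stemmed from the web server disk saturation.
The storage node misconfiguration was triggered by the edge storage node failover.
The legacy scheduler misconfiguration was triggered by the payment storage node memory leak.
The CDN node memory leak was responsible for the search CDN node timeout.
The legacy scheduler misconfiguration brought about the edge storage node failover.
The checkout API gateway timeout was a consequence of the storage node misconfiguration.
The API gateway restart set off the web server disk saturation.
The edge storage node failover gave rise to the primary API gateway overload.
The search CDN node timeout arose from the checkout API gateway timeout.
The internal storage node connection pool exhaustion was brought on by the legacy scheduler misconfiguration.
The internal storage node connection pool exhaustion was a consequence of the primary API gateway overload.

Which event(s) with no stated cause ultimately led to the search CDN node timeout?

the API gateway restart, the CDN node memory leak, the payment storage node memory leak

Tracing upstream from the search CDN node timeout: the search CDN node timeout ← the checkout API gateway timeout ← the web server disk saturation ← the internal storage node connection pool exhaustion ← the legacy scheduler misconfiguration ← the payment storage node memory leak.
A separate upstream branch: the search CDN node timeout ← the CDN node memory leak.
A separate upstream branch: the search CDN node timeout ← the checkout API gateway timeout ← the web server disk saturation ← the API gateway restart.
Each of those chain origins has no stated cause.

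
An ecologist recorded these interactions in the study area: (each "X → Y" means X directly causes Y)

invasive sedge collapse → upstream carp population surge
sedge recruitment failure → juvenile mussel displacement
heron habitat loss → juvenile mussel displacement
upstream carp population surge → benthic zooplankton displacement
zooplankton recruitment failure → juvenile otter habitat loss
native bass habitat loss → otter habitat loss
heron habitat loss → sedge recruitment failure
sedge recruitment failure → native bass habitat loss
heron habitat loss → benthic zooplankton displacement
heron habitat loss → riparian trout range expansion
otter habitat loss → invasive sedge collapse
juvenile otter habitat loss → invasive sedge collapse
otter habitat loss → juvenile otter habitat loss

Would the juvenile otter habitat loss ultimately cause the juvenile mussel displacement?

No

The juvenile otter habitat loss leads to the invasive sedge collapse, the upstream carp population surge, the benthic zooplankton displacement; the juvenile mussel displacement is not among them.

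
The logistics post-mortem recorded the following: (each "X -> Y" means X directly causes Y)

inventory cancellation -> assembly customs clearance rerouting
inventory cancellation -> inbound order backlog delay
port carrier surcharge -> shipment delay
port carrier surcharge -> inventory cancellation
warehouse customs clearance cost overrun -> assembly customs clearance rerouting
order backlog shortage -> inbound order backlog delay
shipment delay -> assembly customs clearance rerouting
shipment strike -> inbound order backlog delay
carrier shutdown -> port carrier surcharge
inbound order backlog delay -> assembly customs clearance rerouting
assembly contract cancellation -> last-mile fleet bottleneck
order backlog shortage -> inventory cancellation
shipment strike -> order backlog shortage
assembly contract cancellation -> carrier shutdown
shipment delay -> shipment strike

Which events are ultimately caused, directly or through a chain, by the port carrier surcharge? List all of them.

the assembly customs clearance rerouting, the inbound order backlog delay, the inventory cancellation, the order backlog shortage, the shipment delay, the shipment strike

Direct effects: the shipment delay, the inventory cancellation.
2 steps out: the shipment strike, the inbound order backlog delay, the assembly customs clearance rerouting.
3 steps out: the order backlog shortage.
Not reachable from it: the assembly contract cancellation, the carrier shutdown, the last-mile fleet bottleneck, the warehouse customs clearance cost overrun.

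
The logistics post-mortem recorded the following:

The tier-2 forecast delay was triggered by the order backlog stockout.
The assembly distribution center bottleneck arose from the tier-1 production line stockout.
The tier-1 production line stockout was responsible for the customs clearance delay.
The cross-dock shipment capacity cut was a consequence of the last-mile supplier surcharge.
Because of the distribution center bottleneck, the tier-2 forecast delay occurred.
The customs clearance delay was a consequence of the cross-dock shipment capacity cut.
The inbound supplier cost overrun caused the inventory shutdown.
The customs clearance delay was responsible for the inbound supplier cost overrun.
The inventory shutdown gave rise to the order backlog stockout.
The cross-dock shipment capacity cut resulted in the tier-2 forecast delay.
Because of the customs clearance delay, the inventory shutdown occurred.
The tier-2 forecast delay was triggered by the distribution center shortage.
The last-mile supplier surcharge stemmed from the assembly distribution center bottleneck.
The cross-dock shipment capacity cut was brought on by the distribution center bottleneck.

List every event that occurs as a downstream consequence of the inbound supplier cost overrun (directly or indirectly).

Direct effects: the inventory shutdown.
2 steps out: the order backlog stockout.
3 steps out: the tier-2 forecast delay.
Not reachable from it: the distribution center shortage, the tier-1 production line stockout, the assembly distribution center bottleneck, the last-mile supplier surcharge, the distribution center bottleneck, the cross-dock shipment capacity cut, the customs clearance delay.

the inventory shutdown, the order backlog stockout, the tier-2 forecast delay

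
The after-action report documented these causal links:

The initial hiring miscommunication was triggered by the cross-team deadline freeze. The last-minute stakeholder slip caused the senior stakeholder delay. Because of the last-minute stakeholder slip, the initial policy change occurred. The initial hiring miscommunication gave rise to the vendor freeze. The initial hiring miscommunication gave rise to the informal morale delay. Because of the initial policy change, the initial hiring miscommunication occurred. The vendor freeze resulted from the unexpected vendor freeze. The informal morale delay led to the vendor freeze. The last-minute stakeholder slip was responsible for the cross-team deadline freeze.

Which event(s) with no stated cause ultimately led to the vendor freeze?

the last-minute stakeholder slip, the unexpected vendor freeze

Tracing upstream from the vendor freeze: the vendor freeze ← the unexpected vendor freeze.
A separate upstream branch: the vendor freeze ← the initial hiring miscommunication ← the cross-team deadline freeze ← the last-minute stakeholder slip.
Each of those chain origins has no stated cause.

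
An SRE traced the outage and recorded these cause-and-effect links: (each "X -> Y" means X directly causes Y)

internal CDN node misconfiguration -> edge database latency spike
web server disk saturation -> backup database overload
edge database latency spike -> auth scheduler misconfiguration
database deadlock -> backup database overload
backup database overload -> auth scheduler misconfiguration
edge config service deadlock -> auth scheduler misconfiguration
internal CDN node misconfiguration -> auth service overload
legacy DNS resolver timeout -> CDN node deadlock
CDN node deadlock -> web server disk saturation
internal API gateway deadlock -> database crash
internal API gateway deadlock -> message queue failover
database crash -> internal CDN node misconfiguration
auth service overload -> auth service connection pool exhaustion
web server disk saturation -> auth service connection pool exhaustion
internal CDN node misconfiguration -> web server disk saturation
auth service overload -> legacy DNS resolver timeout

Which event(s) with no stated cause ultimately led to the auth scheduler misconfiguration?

the database deadlock, the edge config service deadlock, the internal API gateway deadlock

Tracing upstream from the auth scheduler misconfiguration: the auth scheduler misconfiguration ← the edge database latency spike ← the internal CDN node misconfiguration ← the database crash ← the internal API gateway deadlock.
A separate upstream branch: the auth scheduler misconfiguration ← the backup database overload ← the database deadlock.
A separate upstream branch: the auth scheduler misconfiguration ← the edge config service deadlock.
Each of those chain origins has no stated cause.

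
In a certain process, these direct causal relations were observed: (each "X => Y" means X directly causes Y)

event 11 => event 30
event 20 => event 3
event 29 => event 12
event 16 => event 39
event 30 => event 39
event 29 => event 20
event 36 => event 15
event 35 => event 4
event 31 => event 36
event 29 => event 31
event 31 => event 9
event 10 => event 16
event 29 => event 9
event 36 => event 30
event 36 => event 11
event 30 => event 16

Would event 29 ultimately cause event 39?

There is a causal chain: event 29 → event 31 → event 36 → event 30 → event 39.

Yes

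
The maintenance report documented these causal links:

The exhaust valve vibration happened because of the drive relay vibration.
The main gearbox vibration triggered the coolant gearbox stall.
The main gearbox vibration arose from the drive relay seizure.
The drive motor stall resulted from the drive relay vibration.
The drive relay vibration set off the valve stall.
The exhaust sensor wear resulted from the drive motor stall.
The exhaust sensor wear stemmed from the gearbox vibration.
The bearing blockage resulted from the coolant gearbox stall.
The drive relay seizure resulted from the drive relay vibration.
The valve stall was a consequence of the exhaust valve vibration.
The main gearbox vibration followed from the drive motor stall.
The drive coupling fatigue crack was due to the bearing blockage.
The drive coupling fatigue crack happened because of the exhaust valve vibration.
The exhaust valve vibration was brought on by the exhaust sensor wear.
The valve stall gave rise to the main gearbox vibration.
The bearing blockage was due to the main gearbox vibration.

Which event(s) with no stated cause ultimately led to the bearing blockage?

Tracing upstream from the bearing blockage: the bearing blockage ← the main gearbox vibration ← the drive motor stall ← the drive relay vibration.
A separate upstream branch: the bearing blockage ← the main gearbox vibration ← the valve stall ← the exhaust valve vibration ← the exhaust sensor wear ← the gearbox vibration.
Each of those chain origins has no stated cause.

the drive relay vibration, the gearbox vibration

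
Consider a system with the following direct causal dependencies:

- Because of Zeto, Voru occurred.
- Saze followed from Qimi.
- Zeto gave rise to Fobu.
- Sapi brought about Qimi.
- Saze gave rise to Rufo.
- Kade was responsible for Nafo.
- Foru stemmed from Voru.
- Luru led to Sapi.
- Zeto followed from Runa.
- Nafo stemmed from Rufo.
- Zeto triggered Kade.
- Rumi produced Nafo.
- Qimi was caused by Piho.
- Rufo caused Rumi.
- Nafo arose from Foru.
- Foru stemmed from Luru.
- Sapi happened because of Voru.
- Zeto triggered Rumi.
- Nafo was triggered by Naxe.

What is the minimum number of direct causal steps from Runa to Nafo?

Shortest chain: Runa → Zeto → Kade → Nafo.

3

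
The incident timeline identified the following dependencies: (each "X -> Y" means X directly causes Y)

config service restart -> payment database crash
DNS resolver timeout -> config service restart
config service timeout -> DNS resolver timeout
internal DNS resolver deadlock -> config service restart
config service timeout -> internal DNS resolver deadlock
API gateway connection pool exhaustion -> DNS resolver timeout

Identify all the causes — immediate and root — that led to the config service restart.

the API gateway connection pool exhaustion, the DNS resolver timeout, the config service timeout, the internal DNS resolver deadlock

Immediate causes of the config service restart: the internal DNS resolver deadlock, the DNS resolver timeout.
Further upstream: the config service timeout, the API gateway connection pool exhaustion.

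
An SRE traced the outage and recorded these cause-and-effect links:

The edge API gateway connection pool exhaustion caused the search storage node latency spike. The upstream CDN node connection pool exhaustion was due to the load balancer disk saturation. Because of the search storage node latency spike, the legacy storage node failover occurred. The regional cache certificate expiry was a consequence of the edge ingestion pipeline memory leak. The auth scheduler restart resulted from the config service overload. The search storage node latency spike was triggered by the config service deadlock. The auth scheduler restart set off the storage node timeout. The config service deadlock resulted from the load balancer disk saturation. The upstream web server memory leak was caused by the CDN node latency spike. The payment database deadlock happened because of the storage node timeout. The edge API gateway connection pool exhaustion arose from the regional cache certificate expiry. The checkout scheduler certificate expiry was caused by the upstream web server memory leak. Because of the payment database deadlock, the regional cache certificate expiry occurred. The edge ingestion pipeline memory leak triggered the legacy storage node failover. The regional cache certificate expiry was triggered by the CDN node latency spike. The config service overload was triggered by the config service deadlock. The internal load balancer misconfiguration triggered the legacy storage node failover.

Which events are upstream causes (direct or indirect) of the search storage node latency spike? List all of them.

the CDN node latency spike, the auth scheduler restart, the config service deadlock, the config service overload, the edge API gateway connection pool exhaustion, the edge ingestion pipeline memory leak, the load balancer disk saturation, the payment database deadlock, the regional cache certificate expiry, the storage node timeout

Immediate causes of the search storage node latency spike: the config service deadlock, the edge API gateway connection pool exhaustion.
Further upstream: the CDN node latency spike, the load balancer disk saturation, the edge ingestion pipeline memory leak, the config service overload, the auth scheduler restart, the storage node timeout, the payment database deadlock, the regional cache certificate expiry.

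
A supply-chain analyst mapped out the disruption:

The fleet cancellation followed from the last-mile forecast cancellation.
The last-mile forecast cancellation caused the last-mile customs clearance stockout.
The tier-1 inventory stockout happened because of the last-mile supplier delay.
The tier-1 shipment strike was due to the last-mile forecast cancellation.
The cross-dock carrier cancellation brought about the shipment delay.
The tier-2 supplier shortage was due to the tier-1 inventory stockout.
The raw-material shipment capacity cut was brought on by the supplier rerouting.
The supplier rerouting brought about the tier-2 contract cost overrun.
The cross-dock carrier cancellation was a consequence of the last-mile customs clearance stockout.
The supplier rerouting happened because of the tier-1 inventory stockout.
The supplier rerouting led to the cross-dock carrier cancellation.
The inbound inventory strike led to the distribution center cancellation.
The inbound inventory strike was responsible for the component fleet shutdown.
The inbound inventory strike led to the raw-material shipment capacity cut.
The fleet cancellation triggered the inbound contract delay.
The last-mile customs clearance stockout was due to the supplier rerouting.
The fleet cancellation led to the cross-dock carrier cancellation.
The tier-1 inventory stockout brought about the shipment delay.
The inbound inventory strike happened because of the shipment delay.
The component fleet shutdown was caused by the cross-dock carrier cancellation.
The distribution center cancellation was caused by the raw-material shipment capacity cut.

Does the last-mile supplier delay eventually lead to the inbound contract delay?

No

The last-mile supplier delay leads to the tier-1 inventory stockout, the supplier rerouting, the last-mile customs clearance stockout, the cross-dock carrier cancellation, the tier-2 contract cost overrun, the shipment delay, the inbound inventory strike, the raw-material shipment capacity cut, the tier-2 supplier shortage, the component fleet shutdown, the distribution center cancellation; the inbound contract delay is not among them.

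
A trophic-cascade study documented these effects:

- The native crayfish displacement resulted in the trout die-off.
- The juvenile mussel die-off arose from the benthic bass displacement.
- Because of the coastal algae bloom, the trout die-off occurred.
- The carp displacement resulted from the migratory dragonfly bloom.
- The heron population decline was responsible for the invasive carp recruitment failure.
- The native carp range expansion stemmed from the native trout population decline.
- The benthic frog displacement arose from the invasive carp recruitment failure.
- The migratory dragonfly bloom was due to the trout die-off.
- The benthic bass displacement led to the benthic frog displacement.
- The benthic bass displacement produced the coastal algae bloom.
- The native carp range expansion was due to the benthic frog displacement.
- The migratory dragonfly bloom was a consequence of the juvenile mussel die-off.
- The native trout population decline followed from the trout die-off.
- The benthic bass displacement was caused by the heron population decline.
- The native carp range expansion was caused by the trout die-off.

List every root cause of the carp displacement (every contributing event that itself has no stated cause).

the heron population decline, the native crayfish displacement

Tracing upstream from the carp displacement: the carp displacement ← the migratory dragonfly bloom ← the juvenile mussel die-off ← the benthic bass displacement ← the heron population decline.
A separate upstream branch: the carp displacement ← the migratory dragonfly bloom ← the trout die-off ← the native crayfish displacement.
Each of those chain origins has no stated cause.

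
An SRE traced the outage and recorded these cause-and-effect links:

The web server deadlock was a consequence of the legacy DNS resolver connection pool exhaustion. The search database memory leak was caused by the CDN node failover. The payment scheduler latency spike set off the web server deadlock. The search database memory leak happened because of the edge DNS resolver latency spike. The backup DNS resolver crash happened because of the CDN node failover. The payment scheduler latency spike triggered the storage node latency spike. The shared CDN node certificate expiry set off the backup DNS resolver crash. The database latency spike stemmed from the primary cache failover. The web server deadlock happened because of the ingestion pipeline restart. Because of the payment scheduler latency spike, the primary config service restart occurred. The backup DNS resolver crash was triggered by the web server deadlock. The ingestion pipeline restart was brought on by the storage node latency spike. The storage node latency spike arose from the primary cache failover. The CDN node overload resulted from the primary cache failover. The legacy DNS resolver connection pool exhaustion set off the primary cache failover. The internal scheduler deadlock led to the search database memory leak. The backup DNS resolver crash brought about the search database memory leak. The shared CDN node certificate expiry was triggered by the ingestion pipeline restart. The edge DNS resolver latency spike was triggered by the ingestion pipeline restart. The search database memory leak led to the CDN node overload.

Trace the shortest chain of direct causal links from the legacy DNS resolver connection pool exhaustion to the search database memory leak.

the legacy DNS resolver connection pool exhaustion → the web server deadlock → the backup DNS resolver crash → the search database memory leak

the legacy DNS resolver connection pool exhaustion → the web server deadlock
the web server deadlock → the backup DNS resolver crash
the backup DNS resolver crash → the search database memory leak
Length: 3 steps.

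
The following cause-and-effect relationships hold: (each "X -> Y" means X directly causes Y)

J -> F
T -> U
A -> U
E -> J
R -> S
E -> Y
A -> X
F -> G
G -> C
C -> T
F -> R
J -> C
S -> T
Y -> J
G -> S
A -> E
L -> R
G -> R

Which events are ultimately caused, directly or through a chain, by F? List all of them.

Direct effects: G, R.
2 steps out: C, S.
3 steps out: T.
4 steps out: U.
Not reachable from it: A, E, Y, X, J, L.

C, G, R, S, T, U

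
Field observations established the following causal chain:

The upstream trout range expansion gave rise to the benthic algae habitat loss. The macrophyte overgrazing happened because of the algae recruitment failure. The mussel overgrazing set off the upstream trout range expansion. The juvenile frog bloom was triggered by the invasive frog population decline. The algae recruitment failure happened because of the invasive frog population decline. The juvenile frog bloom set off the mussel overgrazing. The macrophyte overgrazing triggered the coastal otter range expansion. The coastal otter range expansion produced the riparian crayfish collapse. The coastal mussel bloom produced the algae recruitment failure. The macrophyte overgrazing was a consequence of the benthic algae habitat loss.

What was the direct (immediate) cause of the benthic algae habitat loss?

Upstream contributors include the invasive frog population decline, the juvenile frog bloom, the mussel overgrazing, but only the upstream trout range expansion feeds directly into the benthic algae habitat loss.

the upstream trout range expansion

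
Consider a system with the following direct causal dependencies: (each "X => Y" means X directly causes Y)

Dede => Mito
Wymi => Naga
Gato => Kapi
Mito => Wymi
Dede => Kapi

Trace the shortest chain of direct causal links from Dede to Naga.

Dede → Mito → Wymi → Naga

Dede → Mito
Mito → Wymi
Wymi → Naga
Length: 3 steps.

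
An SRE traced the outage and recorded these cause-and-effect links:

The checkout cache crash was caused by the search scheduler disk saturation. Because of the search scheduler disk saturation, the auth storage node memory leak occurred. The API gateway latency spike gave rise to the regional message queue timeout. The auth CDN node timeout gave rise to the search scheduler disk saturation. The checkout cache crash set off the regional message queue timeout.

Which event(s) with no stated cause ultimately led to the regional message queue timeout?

the API gateway latency spike, the auth CDN node timeout

Tracing upstream from the regional message queue timeout: the regional message queue timeout ← the checkout cache crash ← the search scheduler disk saturation ← the auth CDN node timeout.
A separate upstream branch: the regional message queue timeout ← the API gateway latency spike.
Each of those chain origins has no stated cause.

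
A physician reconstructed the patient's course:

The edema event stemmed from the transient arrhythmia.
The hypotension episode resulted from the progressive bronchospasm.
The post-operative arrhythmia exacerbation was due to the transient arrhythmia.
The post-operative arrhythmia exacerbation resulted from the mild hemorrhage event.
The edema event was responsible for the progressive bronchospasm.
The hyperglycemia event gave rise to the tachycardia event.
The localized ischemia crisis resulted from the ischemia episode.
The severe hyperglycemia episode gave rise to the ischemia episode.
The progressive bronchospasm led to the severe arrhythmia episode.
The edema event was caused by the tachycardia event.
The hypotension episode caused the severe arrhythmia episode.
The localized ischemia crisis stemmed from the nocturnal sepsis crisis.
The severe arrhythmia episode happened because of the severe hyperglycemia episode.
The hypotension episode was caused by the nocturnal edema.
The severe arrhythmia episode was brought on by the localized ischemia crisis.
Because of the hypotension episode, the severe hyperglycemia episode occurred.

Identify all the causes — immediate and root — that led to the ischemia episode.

Immediate cause of the ischemia episode: the severe hyperglycemia episode.
Further upstream: the transient arrhythmia, the hyperglycemia event, the tachycardia event, the edema event, the progressive bronchospasm, the nocturnal edema, the hypotension episode.

the edema event, the hyperglycemia event, the hypotension episode, the nocturnal edema, the progressive bronchospasm, the severe hyperglycemia episode, the tachycardia event, the transient arrhythmia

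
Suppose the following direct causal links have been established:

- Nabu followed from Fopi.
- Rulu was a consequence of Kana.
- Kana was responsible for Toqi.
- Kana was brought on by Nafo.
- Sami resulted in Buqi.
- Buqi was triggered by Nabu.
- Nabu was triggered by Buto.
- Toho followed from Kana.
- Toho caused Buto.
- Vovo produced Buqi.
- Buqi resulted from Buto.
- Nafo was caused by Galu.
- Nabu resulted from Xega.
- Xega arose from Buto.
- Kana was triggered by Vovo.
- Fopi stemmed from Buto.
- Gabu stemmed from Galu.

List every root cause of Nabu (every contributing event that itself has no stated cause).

Tracing upstream from Nabu: Nabu ← Buto ← Toho ← Kana ← Nafo ← Galu.
A separate upstream branch: Nabu ← Buto ← Toho ← Kana ← Vovo.
Each of those chain origins has no stated cause.

Galu, Vovo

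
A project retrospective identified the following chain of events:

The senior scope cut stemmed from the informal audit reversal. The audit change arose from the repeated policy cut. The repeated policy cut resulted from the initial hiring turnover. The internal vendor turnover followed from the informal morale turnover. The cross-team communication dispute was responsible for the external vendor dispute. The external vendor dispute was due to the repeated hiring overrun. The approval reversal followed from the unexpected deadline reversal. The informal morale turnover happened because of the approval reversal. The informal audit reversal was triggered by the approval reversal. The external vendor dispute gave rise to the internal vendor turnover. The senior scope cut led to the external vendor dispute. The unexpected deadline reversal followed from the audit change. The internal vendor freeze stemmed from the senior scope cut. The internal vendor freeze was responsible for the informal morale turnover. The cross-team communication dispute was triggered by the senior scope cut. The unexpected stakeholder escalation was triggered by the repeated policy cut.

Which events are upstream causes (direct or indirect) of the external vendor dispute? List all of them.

Immediate causes of the external vendor dispute: the senior scope cut, the cross-team communication dispute, the repeated hiring overrun.
Further upstream: the initial hiring turnover, the repeated policy cut, the audit change, the unexpected deadline reversal, the approval reversal, the informal audit reversal.

the approval reversal, the audit change, the cross-team communication dispute, the informal audit reversal, the initial hiring turnover, the repeated hiring overrun, the repeated policy cut, the senior scope cut, the unexpected deadline reversal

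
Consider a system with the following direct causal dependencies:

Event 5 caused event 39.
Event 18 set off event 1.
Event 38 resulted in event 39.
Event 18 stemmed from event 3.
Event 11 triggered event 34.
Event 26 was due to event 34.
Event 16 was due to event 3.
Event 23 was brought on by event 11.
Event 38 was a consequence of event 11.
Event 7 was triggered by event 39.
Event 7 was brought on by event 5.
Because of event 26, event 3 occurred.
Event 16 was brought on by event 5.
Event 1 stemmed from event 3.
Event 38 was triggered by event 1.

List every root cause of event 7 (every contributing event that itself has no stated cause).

event 11, event 5

Tracing upstream from event 7: event 7 ← event 39 ← event 38 ← event 11.
A separate upstream branch: event 7 ← event 5.
Each of those chain origins has no stated cause.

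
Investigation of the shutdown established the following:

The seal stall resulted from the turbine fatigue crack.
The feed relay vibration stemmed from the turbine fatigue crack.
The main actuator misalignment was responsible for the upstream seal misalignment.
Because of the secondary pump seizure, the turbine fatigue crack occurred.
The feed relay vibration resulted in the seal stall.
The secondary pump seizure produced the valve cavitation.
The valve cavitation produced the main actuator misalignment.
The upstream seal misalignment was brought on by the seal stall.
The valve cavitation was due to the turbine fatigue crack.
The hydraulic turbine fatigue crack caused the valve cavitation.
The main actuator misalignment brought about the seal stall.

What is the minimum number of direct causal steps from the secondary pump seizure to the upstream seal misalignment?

Shortest chain: the secondary pump seizure → the turbine fatigue crack → the seal stall → the upstream seal misalignment.

3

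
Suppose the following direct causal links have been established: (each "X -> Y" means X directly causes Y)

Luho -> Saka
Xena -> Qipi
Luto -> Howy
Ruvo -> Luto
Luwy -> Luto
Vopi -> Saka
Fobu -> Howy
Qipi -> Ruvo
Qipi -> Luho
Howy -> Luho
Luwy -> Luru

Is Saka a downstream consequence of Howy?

Yes

There is a causal chain: Howy → Luho → Saka.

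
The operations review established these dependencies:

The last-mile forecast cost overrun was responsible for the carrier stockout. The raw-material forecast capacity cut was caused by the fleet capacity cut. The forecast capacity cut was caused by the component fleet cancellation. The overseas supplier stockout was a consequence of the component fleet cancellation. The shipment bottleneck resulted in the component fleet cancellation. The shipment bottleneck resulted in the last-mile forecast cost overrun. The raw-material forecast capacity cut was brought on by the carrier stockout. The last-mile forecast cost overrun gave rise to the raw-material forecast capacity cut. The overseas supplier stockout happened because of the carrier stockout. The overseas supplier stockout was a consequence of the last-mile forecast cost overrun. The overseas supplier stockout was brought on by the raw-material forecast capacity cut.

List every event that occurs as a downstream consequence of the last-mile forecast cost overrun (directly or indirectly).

the carrier stockout, the overseas supplier stockout, the raw-material forecast capacity cut

Direct effects: the carrier stockout, the raw-material forecast capacity cut, the overseas supplier stockout.
Not reachable from it: the shipment bottleneck, the component fleet cancellation, the forecast capacity cut, the fleet capacity cut.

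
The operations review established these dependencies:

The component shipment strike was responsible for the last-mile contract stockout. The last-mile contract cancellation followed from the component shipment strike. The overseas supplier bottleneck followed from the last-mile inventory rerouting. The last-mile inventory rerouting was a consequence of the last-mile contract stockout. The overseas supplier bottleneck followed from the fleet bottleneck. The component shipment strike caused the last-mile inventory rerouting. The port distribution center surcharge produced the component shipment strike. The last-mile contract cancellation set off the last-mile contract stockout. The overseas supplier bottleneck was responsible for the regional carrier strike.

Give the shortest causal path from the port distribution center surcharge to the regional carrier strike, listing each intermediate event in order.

the port distribution center surcharge → the component shipment strike → the last-mile inventory rerouting → the overseas supplier bottleneck → the regional carrier strike

the port distribution center surcharge → the component shipment strike
the component shipment strike → the last-mile inventory rerouting
the last-mile inventory rerouting → the overseas supplier bottleneck
the overseas supplier bottleneck → the regional carrier strike
Length: 4 steps.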